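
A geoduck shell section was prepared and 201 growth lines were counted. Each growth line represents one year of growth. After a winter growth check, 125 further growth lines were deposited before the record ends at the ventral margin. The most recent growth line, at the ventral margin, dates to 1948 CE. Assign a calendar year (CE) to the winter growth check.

There are 125 growth lines younger than the winter growth check.
Counting back 125 years from 1948 CE places the winter growth check in 1948 − 125 = 1823 CE.

1823 CE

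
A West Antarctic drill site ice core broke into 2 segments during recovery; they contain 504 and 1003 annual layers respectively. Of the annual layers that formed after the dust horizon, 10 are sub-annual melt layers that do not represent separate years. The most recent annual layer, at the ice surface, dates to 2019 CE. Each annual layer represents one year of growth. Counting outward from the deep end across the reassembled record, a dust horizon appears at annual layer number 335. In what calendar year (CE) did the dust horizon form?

857 CE

Total annual layers = 504 + 1003 = 1507.
Between annual layer 335 and the ice surface there are 1507 − 335 = 1172 annual layers.
Excluding 10 false annual layers: 1172 − 10 = 1162.
2019 − 1162 = 857 CE.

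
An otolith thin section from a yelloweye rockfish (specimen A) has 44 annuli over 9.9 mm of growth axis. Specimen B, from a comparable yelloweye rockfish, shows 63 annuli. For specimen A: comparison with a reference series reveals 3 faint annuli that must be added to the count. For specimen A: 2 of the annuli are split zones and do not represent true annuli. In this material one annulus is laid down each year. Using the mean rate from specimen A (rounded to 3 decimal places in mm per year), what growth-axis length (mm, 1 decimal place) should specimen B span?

Specimen A: adjusted count: 44 − 2 + 3 = 45 annuli.
A: 9.9 mm over 45 years gives 9.9 / 45 ≈ 0.220 mm per year.
B's length ≈ 0.220 × 63 = 13.9 mm.

13.9 mm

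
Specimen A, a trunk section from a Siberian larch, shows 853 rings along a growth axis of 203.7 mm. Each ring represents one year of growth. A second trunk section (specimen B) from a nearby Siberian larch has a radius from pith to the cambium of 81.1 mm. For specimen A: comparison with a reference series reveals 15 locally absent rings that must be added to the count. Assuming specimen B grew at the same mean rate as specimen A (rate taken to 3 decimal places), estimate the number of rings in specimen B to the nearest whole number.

345 rings

Specimen A: true ring count = 853 + 15 = 868.
A: Mean rate = 203.7 mm / 868 years ≈ 0.235 mm/yr.
B spans 81.1 / 0.235 = 345.11 years ≈ 345 rings.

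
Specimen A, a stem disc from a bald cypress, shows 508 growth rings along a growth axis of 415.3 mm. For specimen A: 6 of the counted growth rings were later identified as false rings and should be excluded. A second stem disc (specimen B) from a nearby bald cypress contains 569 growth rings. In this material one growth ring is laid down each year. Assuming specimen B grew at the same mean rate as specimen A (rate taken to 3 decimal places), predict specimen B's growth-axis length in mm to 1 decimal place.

470.6 mm

Specimen A: correcting the raw count gives 508 − 6 = 502 true growth rings.
A: Extension rate ≈ 415.3 / 502 = 0.827 mm/yr.
Length of B = 0.827 × 569 = 470.6 mm.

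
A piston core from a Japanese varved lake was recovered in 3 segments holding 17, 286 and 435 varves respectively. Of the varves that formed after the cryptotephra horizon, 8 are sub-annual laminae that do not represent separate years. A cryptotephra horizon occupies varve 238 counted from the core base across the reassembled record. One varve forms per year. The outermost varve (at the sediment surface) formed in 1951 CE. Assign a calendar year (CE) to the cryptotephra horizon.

Total varves = 17 + 286 + 435 = 738.
Between varve 238 and the sediment surface there are 738 − 238 = 500 varves.
Excluding 8 false varves: 500 − 8 = 492.
The varve at the sediment surface is 1951 CE, so the cryptotephra horizon dates to 1951 − 492 = 1459 CE.

1459 CE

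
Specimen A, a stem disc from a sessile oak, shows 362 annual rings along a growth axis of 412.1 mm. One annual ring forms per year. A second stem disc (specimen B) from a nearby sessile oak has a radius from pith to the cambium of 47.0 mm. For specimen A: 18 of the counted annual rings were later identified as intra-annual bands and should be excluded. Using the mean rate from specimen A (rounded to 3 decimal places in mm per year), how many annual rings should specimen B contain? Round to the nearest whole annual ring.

Specimen A: true annual ring count = 362 − 18 = 344.
A: Extension rate ≈ 412.1 / 344 = 1.198 mm/year.
For B, 47.0 / 1.198 = 39.23 years ≈ 39 annual rings.

39 annual rings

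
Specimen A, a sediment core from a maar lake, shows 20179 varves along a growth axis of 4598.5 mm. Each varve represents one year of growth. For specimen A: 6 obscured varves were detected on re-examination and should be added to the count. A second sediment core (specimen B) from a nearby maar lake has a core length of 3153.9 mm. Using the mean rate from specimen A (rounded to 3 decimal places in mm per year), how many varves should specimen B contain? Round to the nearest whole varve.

Specimen A: adjusted count: 20179 + 6 = 20185 varves.
A: Extension rate ≈ 4598.5 / 20185 = 0.228 mm/year.
B spans 3153.9 / 0.228 = 13832.89 years ≈ 13833 varves.

13833 varves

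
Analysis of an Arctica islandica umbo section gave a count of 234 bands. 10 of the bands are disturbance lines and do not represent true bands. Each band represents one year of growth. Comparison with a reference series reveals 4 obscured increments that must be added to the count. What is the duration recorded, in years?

228 years

After corrections the count is 234 − 10 + 4 = 228 bands.
At one band per year, that is 228 years.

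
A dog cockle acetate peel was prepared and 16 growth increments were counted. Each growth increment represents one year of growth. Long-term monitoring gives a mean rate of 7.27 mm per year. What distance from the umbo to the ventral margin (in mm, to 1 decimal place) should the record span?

The record spans 16 years at 7.27 mm per year.
16 years at 7.27 mm/year gives 7.27 × 16 = 116.3 mm.

116.3 mm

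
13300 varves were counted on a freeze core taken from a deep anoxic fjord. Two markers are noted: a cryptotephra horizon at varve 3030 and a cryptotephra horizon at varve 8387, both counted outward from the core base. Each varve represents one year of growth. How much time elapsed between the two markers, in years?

8387 − 3030 = 5357 varves lie between the two events.
At one varve per year, 5357 years elapsed between them.

5357 years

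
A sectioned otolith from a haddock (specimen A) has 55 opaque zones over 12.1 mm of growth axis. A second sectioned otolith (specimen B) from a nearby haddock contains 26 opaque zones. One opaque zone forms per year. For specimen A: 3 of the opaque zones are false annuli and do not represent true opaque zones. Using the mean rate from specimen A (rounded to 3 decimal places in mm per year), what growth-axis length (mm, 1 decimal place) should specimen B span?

6.1 mm

Specimen A: adjusted count: 55 − 3 = 52 opaque zones.
A: 12.1 mm over 52 years gives 12.1 / 52 ≈ 0.233 mm per year.
For B, 0.233 mm/year × 26 years = 6.1 mm.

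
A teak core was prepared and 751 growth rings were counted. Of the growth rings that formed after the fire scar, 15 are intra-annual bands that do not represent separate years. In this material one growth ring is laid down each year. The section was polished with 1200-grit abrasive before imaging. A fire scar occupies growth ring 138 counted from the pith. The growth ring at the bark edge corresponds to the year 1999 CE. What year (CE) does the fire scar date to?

751 − 138 = 613 growth rings lie beyond the fire scar toward the bark edge.
Removing the 15 false growth rings leaves 613 − 15 = 598 true growth rings beyond the fire scar.
Counting back 598 years from 1999 CE places the fire scar in 1999 − 598 = 1401 CE.

1401 CE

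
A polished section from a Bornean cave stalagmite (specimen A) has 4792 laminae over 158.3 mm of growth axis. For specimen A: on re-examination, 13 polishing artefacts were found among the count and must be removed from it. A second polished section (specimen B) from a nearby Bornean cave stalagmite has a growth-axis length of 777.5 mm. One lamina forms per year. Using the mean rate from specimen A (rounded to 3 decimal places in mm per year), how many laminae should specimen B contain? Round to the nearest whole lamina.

23561 laminae

Specimen A: adjusted count: 4792 − 13 = 4779 laminae.
A: 158.3 mm over 4779 years gives 158.3 / 4779 ≈ 0.033 mm/yr.
For B, 777.5 / 0.033 = 23560.61 years ≈ 23561 laminae.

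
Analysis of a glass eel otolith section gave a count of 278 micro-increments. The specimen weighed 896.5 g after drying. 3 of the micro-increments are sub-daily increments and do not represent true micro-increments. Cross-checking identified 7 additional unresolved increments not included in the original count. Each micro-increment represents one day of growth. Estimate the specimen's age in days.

282 days

Adjusted count: 278 − 3 + 7 = 282 micro-increments.
At one micro-increment per day, that is 282 days.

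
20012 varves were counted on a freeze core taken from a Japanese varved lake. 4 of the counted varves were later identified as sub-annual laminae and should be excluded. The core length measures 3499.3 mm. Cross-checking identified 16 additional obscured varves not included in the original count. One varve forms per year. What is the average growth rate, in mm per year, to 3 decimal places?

0.175 mm per year

True varve count = 20012 − 4 + 16 = 20024.
Extension rate ≈ 3499.3 / 20024 = 0.175 mm per year.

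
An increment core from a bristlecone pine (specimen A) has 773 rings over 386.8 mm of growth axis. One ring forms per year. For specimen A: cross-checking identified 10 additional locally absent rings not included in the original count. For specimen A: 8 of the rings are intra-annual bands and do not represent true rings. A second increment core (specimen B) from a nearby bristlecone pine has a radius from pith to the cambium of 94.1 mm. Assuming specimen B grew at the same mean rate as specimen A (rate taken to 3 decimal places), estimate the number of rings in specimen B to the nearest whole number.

189 rings

Specimen A: after corrections the count is 773 − 8 + 10 = 775 rings.
A: Extension rate ≈ 386.8 / 775 = 0.499 mm per year.
Specimen B: 94.1 mm / 0.499 mm per year = 188.58 years ≈ 189 rings.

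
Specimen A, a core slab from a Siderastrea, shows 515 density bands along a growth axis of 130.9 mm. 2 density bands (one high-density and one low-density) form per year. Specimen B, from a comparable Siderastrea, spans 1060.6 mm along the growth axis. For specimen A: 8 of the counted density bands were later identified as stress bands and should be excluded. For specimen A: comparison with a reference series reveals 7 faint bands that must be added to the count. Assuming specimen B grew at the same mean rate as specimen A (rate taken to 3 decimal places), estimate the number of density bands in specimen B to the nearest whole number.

Specimen A: adjusted count: 515 − 8 + 7 = 514 density bands.
Specimen A: with 2 density bands per year, 514 / 2 = 257 years.
A: Extension rate ≈ 130.9 / 257 = 0.509 mm per year.
Specimen B: 1060.6 mm / 0.509 mm per year = 2083.69 years; at 2 density bands per year that is 2083.69 × 2 ≈ 4167 density bands.

4167 density bands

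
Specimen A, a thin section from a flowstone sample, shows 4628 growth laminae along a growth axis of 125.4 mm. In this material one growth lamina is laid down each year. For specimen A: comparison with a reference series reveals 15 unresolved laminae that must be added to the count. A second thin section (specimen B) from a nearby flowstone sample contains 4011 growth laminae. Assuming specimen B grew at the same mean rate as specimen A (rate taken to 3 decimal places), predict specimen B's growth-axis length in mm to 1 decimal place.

Specimen A: true growth lamina count = 4628 + 15 = 4643.
A: 125.4 mm over 4643 years gives 125.4 / 4643 ≈ 0.027 mm per year.
B's length ≈ 0.027 × 4011 = 108.3 mm.

108.3 mm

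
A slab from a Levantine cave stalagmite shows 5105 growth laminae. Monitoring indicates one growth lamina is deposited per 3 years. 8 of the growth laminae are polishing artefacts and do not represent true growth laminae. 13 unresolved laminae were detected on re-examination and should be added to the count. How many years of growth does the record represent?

15330 years

After corrections the count is 5105 − 8 + 13 = 5110 growth laminae.
At 3 years per growth lamina, 5110 × 3 = 15330 years.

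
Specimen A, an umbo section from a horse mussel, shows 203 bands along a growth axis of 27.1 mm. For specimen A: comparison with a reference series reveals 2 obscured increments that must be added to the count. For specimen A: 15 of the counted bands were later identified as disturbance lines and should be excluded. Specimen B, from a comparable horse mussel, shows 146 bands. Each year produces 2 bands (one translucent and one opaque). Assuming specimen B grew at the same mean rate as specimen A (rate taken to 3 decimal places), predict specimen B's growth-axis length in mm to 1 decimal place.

Specimen A: true band count = 203 − 15 + 2 = 190.
Specimen A: 190 bands at 2 per year is 190 / 2 = 95 years.
A: 27.1 mm over 95 years gives 27.1 / 95 ≈ 0.285 mm per year.
Specimen B: dividing by 2 bands per year: 146 / 2 = 73 years. Length of B = 0.285 × 73 = 20.8 mm.

20.8 mm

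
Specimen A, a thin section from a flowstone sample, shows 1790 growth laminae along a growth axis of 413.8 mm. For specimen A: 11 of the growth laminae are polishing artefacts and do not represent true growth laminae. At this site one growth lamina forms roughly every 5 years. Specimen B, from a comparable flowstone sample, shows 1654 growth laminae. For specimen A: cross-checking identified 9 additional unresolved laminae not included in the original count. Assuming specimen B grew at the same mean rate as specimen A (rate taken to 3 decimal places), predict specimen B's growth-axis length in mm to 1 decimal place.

Specimen A: correcting the raw count gives 1790 − 11 + 9 = 1788 true growth laminae.
Specimen A: multiplying by 5 years per growth lamina: 1788 × 5 = 8940 years.
A: Extension rate ≈ 413.8 / 8940 = 0.046 mm/yr.
Specimen B: multiplying by 5 years per growth lamina: 1654 × 5 = 8270 years. For B, 0.046 mm/year × 8270 years = 380.4 mm.

380.4 mm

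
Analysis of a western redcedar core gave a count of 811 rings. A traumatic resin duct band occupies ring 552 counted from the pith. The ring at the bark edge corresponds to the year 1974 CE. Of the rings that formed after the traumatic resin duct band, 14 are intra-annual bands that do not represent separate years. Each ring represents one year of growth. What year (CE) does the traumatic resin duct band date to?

Between ring 552 and the bark edge there are 811 − 552 = 259 rings.
Removing the 14 false rings leaves 259 − 14 = 245 true rings beyond the traumatic resin duct band.
Counting back 245 years from 1974 CE places the traumatic resin duct band in 1974 − 245 = 1729 CE.

1729 CE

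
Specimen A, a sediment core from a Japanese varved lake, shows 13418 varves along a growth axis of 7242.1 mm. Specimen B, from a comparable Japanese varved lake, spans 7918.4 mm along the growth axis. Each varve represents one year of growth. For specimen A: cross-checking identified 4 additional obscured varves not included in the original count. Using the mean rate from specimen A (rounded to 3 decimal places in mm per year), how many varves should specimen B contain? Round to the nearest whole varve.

14664 varves

Specimen A: correcting the raw count gives 13418 + 4 = 13422 true varves.
A: Extension rate ≈ 7242.1 / 13422 = 0.540 mm/yr.
Specimen B: 7918.4 mm / 0.540 mm per year = 14663.70 years ≈ 14664 varves.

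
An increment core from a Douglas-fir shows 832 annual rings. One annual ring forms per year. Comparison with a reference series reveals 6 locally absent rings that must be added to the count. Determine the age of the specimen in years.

838 yr

After corrections the count is 832 + 6 = 838 annual rings.
At one annual ring per year, that is 838 years.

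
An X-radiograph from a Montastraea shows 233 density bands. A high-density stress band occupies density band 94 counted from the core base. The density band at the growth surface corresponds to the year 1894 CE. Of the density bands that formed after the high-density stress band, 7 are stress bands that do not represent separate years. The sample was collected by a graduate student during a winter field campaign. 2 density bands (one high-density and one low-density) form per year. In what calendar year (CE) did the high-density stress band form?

1828 CE

The high-density stress band sits at density band 94 from the core base, so 233 − 94 = 139 density bands formed after it.
139 − 7 false = 132 true density bands after the high-density stress band.
Dividing by 2 density bands per year: 132 / 2 = 66 years.
1894 − 66 = 1828 CE.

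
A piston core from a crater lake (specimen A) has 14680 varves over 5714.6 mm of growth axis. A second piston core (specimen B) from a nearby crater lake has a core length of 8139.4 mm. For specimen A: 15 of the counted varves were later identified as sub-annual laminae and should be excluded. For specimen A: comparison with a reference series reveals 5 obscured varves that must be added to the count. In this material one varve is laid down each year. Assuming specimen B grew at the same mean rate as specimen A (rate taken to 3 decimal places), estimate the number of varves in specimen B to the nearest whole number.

20870 varves

Specimen A: correcting the raw count gives 14680 − 15 + 5 = 14670 true varves.
A: Extension rate ≈ 5714.6 / 14670 = 0.390 mm/year.
For B, 8139.4 / 0.390 = 20870.26 years ≈ 20870 varves.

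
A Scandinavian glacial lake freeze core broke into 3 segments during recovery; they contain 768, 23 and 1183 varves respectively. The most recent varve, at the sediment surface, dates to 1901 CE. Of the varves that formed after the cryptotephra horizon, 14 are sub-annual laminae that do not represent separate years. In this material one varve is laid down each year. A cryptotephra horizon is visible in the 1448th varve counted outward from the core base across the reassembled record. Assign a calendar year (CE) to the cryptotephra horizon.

1389 CE

Total varves = 768 + 23 + 1183 = 1974.
Between varve 1448 and the sediment surface there are 1974 − 1448 = 526 varves.
Excluding 14 false varves: 526 − 14 = 512.
Counting back 512 years from 1901 CE places the cryptotephra horizon in 1901 − 512 = 1389 CE.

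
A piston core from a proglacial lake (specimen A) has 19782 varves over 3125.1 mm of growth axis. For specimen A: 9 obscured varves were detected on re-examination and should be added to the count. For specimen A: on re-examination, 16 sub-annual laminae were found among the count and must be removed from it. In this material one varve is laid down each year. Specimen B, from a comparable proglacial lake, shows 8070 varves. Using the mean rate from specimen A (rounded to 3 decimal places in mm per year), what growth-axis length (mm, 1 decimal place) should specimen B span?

Specimen A: correcting the raw count gives 19782 − 16 + 9 = 19775 true varves.
A: Extension rate ≈ 3125.1 / 19775 = 0.158 mm per year.
B's length ≈ 0.158 × 8070 = 1275.1 mm.

1275.1 mm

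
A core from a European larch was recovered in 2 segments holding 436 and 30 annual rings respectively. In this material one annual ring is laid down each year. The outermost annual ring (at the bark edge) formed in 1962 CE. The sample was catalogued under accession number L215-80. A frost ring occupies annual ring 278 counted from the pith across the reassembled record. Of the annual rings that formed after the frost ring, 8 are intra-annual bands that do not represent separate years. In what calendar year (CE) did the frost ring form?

Total annual rings = 436 + 30 = 466.
The frost ring sits at annual ring 278 from the pith, so 466 − 278 = 188 annual rings formed after it.
Excluding 8 false annual rings: 188 − 8 = 180.
Counting back 180 years from 1962 CE places the frost ring in 1962 − 180 = 1782 CE.

1782 CE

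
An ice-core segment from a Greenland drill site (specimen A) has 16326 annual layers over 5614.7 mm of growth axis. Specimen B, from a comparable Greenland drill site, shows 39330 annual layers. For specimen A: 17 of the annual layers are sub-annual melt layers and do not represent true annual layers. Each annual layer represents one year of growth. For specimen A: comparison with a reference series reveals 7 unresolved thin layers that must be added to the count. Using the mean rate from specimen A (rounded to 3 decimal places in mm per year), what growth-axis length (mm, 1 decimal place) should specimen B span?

13529.5 mm

Specimen A: after corrections the count is 16326 − 17 + 7 = 16316 annual layers.
A: Extension rate ≈ 5614.7 / 16316 = 0.344 mm per year.
B's length ≈ 0.344 × 39330 = 13529.5 mm.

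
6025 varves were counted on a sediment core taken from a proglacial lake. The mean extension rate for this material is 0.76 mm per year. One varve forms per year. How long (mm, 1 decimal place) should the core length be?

The record spans 6025 years at 0.76 mm per year.
Length ≈ 0.76 × 6025 = 4579.0 mm.

4579.0 mm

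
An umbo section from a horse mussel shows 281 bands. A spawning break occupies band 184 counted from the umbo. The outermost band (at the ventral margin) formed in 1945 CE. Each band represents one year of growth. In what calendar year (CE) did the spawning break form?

1848 CE

281 − 184 = 97 bands lie beyond the spawning break toward the ventral margin.
1945 − 97 = 1848 CE.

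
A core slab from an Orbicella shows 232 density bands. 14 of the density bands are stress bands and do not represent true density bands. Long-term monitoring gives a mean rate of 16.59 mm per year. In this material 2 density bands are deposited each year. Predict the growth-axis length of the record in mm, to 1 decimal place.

After corrections the count is 232 − 14 = 218 density bands.
218 density bands at 2 per year is 218 / 2 = 109 years.
Predicted length = 16.59 mm/year × 109 years = 1808.3 mm.

1808.3 mm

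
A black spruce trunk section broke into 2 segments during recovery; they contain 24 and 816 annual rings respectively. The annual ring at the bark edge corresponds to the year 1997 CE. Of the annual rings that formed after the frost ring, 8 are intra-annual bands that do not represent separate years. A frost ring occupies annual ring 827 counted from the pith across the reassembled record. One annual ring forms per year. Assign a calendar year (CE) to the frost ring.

1992 CE

Total annual rings = 24 + 816 = 840.
840 − 827 = 13 annual rings lie beyond the frost ring toward the bark edge.
13 − 8 false = 5 true annual rings after the frost ring.
Counting back 5 years from 1997 CE places the frost ring in 1997 − 5 = 1992 CE.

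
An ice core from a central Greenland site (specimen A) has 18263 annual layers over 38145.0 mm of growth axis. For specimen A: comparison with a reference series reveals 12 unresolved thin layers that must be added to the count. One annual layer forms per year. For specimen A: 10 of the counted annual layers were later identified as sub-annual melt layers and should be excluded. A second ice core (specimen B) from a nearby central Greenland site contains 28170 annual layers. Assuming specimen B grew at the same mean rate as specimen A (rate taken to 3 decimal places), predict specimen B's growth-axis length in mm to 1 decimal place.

Specimen A: true annual layer count = 18263 − 10 + 12 = 18265.
A: Mean rate = 38145.0 mm / 18265 years ≈ 2.088 mm/yr.
For B, 2.088 mm/year × 28170 years = 58819.0 mm.

58819.0 mm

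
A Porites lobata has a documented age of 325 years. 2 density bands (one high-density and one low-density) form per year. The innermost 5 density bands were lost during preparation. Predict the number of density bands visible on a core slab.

645 density bands

Expected density bands: 325 × 2 = 650.
Subtracting the 5 density bands not captured gives 650 − 5 = 645 density bands in the record.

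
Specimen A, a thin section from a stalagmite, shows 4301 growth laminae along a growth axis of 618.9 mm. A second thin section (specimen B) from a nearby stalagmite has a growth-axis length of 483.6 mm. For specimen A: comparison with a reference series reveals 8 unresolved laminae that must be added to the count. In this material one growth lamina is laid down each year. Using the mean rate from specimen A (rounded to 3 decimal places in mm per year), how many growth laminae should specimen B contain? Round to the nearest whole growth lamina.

3358 growth laminae

Specimen A: true growth lamina count = 4301 + 8 = 4309.
A: 618.9 mm over 4309 years gives 618.9 / 4309 ≈ 0.144 mm/year.
Specimen B: 483.6 mm / 0.144 mm per year = 3358.33 years ≈ 3358 growth laminae.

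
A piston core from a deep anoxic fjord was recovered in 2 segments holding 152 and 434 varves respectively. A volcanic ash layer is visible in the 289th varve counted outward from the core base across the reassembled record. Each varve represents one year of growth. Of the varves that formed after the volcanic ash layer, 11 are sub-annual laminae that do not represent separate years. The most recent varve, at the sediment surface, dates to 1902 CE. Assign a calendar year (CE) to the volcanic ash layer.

1616 CE

Total varves = 152 + 434 = 586.
The volcanic ash layer sits at varve 289 from the core base, so 586 − 289 = 297 varves formed after it.
Excluding 11 false varves: 297 − 11 = 286.
The varve at the sediment surface is 1902 CE, so the volcanic ash layer dates to 1902 − 286 = 1616 CE.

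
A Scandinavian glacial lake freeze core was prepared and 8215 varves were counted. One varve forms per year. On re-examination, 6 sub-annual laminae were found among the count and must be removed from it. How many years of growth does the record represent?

8209 years

After corrections the count is 8215 − 6 = 8209 varves.
With a one-to-one varve periodicity this is 8209 years.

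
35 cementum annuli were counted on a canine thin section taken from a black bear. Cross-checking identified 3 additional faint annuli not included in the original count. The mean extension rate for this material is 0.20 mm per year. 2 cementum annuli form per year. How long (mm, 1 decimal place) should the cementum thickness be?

Correcting the raw count gives 35 + 3 = 38 true cementum annuli.
38 cementum annuli at 2 per year is 38 / 2 = 19 years.
Predicted length = 0.20 mm/year × 19 years = 3.8 mm.

3.8 mm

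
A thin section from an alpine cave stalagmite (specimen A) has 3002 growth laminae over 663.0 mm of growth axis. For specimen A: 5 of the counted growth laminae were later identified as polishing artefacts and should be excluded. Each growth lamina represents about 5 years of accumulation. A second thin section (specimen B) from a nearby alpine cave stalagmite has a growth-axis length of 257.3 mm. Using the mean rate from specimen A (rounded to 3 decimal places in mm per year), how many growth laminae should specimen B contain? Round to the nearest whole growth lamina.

Specimen A: adjusted count: 3002 − 5 = 2997 growth laminae.
Specimen A: multiplying by 5 years per growth lamina: 2997 × 5 = 14985 years.
A: Extension rate ≈ 663.0 / 14985 = 0.044 mm/year.
B spans 257.3 / 0.044 = 5847.73 years; at 5 years per growth lamina that is 5847.73 / 5 ≈ 1170 growth laminae.

1170 growth laminae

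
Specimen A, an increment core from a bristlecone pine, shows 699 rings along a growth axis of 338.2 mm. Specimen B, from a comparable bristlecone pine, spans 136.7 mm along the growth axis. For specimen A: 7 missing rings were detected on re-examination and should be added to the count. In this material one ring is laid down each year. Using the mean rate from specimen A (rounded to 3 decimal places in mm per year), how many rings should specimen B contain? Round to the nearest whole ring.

285 rings

Specimen A: correcting the raw count gives 699 + 7 = 706 true rings.
A: Mean rate = 338.2 mm / 706 years ≈ 0.479 mm per year.
For B, 136.7 / 0.479 = 285.39 years ≈ 285 rings.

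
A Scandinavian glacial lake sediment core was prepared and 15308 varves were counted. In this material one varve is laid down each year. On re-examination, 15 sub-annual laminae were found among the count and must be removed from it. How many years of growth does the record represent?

True varve count = 15308 − 15 = 15293.
One varve per year makes the duration 15293 years.

15293 yr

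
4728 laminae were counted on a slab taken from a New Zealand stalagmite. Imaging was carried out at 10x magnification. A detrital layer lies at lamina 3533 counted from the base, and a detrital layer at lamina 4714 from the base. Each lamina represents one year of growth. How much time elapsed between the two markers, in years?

1181 years

The two markers are separated by 4714 − 3533 = 1181 laminae.
At one lamina per year, 1181 years elapsed between them.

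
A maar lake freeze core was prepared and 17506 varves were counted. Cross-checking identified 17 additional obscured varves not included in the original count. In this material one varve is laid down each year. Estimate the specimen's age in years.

17523 yr

Correcting the raw count gives 17506 + 17 = 17523 true varves.
With a one-to-one varve periodicity this is 17523 years.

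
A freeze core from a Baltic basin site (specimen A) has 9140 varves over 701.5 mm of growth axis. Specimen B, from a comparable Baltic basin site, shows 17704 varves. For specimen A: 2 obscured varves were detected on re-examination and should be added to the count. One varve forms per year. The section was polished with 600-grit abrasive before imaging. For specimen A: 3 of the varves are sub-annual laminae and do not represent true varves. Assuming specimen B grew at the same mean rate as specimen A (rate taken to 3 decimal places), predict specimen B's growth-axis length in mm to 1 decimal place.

Specimen A: correcting the raw count gives 9140 − 3 + 2 = 9139 true varves.
A: Extension rate ≈ 701.5 / 9139 = 0.077 mm per year.
B's length ≈ 0.077 × 17704 = 1363.2 mm.

1363.2 mm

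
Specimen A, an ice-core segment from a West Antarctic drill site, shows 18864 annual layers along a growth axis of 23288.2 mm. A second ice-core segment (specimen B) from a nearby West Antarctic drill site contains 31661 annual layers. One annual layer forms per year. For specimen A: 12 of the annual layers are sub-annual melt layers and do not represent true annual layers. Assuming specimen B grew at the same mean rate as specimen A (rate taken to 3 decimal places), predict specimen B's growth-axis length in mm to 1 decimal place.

Specimen A: correcting the raw count gives 18864 − 12 = 18852 true annual layers.
A: Mean rate = 23288.2 mm / 18852 years ≈ 1.235 mm/yr.
B's length ≈ 1.235 × 31661 = 39101.3 mm.

39101.3 mm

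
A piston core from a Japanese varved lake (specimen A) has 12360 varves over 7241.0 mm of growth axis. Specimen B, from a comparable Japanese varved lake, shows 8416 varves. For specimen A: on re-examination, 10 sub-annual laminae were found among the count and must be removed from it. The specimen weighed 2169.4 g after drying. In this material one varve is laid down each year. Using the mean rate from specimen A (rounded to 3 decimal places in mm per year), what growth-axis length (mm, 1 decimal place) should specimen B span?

Specimen A: true varve count = 12360 − 10 = 12350.
A: Extension rate ≈ 7241.0 / 12350 = 0.586 mm/yr.
For B, 0.586 mm/year × 8416 years = 4931.8 mm.

4931.8 mm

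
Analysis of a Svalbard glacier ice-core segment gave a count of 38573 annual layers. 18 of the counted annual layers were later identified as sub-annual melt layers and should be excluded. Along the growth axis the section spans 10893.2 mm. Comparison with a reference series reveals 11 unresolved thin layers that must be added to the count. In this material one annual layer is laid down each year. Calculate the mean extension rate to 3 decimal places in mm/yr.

Adjusted count: 38573 − 18 + 11 = 38566 annual layers.
Extension rate ≈ 10893.2 / 38566 = 0.282 mm/yr.

0.282 mm/yr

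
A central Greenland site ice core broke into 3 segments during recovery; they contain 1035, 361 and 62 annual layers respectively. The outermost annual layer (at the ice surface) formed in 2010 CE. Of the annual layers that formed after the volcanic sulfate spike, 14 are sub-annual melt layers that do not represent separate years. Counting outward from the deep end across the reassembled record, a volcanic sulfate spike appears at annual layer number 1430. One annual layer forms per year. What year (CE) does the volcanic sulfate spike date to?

1996 CE

Total annual layers = 1035 + 361 + 62 = 1458.
Between annual layer 1430 and the ice surface there are 1458 − 1430 = 28 annual layers.
28 − 14 false = 14 true annual layers after the volcanic sulfate spike.
2010 − 14 = 1996 CE.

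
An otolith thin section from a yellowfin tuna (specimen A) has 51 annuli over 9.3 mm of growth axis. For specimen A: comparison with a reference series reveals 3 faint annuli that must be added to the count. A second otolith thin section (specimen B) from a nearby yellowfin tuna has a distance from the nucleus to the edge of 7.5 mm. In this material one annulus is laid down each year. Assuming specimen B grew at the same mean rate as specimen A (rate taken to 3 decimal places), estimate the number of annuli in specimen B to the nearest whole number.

Specimen A: adjusted count: 51 + 3 = 54 annuli.
A: Mean rate = 9.3 mm / 54 years ≈ 0.172 mm/yr.
Specimen B: 7.5 mm / 0.172 mm per year = 43.60 years ≈ 44 annuli.

44 annuli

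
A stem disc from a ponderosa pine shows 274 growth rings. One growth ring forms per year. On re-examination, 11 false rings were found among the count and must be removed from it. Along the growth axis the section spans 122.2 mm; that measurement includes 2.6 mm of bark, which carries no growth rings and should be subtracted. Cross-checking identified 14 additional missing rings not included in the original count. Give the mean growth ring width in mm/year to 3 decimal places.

0.432 mm/year

True growth ring count = 274 − 11 + 14 = 277.
Removing the 2.6 mm offcut leaves 122.2 − 2.6 = 119.6 mm.
119.6 mm over 277 years gives 119.6 / 277 ≈ 0.432 mm/year.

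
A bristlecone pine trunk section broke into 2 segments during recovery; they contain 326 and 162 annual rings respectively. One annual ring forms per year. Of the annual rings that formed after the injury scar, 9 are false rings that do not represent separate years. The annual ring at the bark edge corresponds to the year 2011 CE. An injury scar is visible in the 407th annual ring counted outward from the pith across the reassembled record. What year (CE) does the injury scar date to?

Total annual rings = 326 + 162 = 488.
488 − 407 = 81 annual rings lie beyond the injury scar toward the bark edge.
81 − 9 false = 72 true annual rings after the injury scar.
Counting back 72 years from 2011 CE places the injury scar in 2011 − 72 = 1939 CE.

1939 CE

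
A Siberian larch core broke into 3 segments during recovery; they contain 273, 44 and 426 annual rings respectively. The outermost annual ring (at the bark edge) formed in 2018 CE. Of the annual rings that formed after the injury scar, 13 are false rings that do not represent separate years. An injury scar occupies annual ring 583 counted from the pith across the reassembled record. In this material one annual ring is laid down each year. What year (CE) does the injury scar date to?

1871 CE

Total annual rings = 273 + 44 + 426 = 743.
The injury scar sits at annual ring 583 from the pith, so 743 − 583 = 160 annual rings formed after it.
Excluding 13 false annual rings: 160 − 13 = 147.
Counting back 147 years from 2018 CE places the injury scar in 2018 − 147 = 1871 CE.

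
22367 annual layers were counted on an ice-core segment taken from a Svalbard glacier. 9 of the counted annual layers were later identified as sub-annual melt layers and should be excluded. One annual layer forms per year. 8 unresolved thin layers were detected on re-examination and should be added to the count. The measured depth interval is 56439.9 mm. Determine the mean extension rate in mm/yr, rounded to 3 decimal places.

After corrections the count is 22367 − 9 + 8 = 22366 annual layers.
56439.9 mm over 22366 years gives 56439.9 / 22366 ≈ 2.523 mm/yr.

2.523 mm/yr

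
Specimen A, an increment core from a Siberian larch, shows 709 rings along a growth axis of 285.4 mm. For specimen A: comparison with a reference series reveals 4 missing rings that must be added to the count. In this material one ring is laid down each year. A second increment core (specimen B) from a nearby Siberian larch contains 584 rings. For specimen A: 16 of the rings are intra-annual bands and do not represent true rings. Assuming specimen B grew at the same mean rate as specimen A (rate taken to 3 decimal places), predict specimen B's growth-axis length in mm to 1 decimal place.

Specimen A: correcting the raw count gives 709 − 16 + 4 = 697 true rings.
A: Extension rate ≈ 285.4 / 697 = 0.409 mm/year.
For B, 0.409 mm/year × 584 years = 238.9 mm.

238.9 mm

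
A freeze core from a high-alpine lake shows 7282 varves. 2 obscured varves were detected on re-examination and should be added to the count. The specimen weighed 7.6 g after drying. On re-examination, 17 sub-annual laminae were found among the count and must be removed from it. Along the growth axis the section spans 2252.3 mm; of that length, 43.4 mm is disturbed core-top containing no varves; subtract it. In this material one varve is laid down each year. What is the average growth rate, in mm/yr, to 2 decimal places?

After corrections the count is 7282 − 17 + 2 = 7267 varves.
Removing the 43.4 mm offcut leaves 2252.3 − 43.4 = 2208.9 mm.
2208.9 mm over 7267 years gives 2208.9 / 7267 ≈ 0.30 mm/yr.

0.30 mm/yr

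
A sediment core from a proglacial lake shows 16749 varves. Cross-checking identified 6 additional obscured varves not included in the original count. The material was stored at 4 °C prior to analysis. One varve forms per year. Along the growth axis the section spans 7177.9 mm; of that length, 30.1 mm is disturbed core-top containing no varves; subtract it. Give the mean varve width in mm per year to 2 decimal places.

Adjusted count: 16749 + 6 = 16755 varves.
Removing the 30.1 mm offcut leaves 7177.9 − 30.1 = 7147.8 mm.
Mean rate = 7147.8 mm / 16755 years ≈ 0.43 mm per year.

0.43 mm per year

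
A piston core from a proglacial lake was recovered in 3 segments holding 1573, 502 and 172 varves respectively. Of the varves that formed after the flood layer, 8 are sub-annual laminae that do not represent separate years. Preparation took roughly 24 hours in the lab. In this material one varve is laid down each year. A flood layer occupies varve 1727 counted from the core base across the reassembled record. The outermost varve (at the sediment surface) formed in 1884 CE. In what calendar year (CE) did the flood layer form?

1372 CE

Total varves = 1573 + 502 + 172 = 2247.
The flood layer sits at varve 1727 from the core base, so 2247 − 1727 = 520 varves formed after it.
Excluding 8 false varves: 520 − 8 = 512.
The varve at the sediment surface is 1884 CE, so the flood layer dates to 1884 − 512 = 1372 CE.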